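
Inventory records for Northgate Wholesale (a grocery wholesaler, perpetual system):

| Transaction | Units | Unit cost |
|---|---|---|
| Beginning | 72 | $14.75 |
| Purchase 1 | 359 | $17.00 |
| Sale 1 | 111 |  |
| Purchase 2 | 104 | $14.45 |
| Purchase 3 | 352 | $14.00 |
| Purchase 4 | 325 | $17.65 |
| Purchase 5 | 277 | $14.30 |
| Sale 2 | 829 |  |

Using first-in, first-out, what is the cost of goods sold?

COGS = $14,531.25

Sale 1 (111) [FIFO — oldest first]: 72 @ $14.75 + 39 @ $17.00 = $1,725.00
Sale 2 (829) [FIFO — oldest first]: 320 @ $17.00 + 104 @ $14.45 + 352 @ $14.00 + 53 @ $17.65 = $12,806.25
Total COGS = $1,725.00 + $12,806.25 = $14,531.25
Ending inventory: 272 @ $17.65 + 277 @ $14.30 = $8,761.90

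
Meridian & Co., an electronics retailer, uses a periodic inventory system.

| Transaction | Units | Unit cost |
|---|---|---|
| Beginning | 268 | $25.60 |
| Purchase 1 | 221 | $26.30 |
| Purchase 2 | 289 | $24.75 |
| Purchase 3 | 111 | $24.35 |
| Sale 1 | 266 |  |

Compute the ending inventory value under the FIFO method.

Ending inventory = $15,719.10

Sale 1 (266) [FIFO — oldest first]: 266 @ $25.60 = $6,809.60
Ending inventory: 2 @ $25.60 + 221 @ $26.30 + 289 @ $24.75 + 111 @ $24.35 = $15,719.10
Check: goods available $22,528.70 = COGS $6,809.60 + ending $15,719.10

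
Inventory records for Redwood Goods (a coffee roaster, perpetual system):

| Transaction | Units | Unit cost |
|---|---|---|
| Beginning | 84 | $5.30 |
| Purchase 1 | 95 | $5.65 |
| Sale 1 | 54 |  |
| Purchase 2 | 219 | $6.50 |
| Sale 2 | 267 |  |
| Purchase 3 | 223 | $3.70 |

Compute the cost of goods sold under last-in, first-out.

COGS = $1,997.35

Sale 1 (54) [LIFO — newest first]: 54 @ $5.65 = $305.10
Sale 2 (267) [LIFO — newest first]: 219 @ $6.50 + 41 @ $5.65 + 7 @ $5.30 = $1,692.25
Total COGS = $305.10 + $1,692.25 = $1,997.35
Ending inventory: 77 @ $5.30 + 223 @ $3.70 = $1,233.20
Check: goods available $3,230.55 = COGS $1,997.35 + ending $1,233.20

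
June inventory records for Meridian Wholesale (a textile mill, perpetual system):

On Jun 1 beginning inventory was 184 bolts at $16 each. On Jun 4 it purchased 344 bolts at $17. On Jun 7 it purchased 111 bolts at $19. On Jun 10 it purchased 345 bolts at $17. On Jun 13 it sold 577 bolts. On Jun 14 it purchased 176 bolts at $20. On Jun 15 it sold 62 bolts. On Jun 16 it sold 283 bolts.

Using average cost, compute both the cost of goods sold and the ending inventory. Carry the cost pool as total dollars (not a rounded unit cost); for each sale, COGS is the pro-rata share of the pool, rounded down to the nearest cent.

COGS = $16,018.03; ending inventory = $4,267.97

After Jun 1: 184 on hand, pool $2,944.00 (≈ $16.0000 each)
After Jun 4: 528 on hand, pool $8,792.00 (≈ $16.6515 each)
After Jun 7: 639 on hand, pool $10,901.00 (≈ $17.0595 each)
After Jun 10: 984 on hand, pool $16,766.00 (≈ $17.0386 each)
Jun 13, sell 577: 577/984 × $16,766.00 → $9,831.28
After Jun 14: 583 on hand, pool $10,454.72 (≈ $17.9326 each)
Jun 15, sell 62: 62/583 × $10,454.72 → $1,111.82
Jun 16, sell 283: 283/521 × $9,342.90 → $5,074.93
Total COGS = $9,831.28 + $1,111.82 + $5,074.93 = $16,018.03
Ending inventory (cost pool remaining) = $4,267.97
Check: goods available $20,286.00 = COGS $16,018.03 + ending $4,267.97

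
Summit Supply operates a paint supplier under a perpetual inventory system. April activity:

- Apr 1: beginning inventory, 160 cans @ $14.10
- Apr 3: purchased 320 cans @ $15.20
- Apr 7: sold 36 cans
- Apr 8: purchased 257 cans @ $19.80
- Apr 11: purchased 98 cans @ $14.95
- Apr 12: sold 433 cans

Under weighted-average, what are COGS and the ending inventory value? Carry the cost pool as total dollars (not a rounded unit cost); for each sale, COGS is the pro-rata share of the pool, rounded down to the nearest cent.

After Apr 1: 160 on hand, pool $2,256.00 (≈ $14.1000 each)
After Apr 3: 480 on hand, pool $7,120.00 (≈ $14.8333 each)
Apr 7, sell 36: 36/480 × $7,120.00 → $534.00
After Apr 8: 701 on hand, pool $11,674.60 (≈ $16.6542 each)
After Apr 11: 799 on hand, pool $13,139.70 (≈ $16.4452 each)
Apr 12, sell 433: 433/799 × $13,139.70 → $7,120.76
Total COGS = $534.00 + $7,120.76 = $7,654.76
Ending inventory (cost pool remaining) = $6,018.94
Check: goods available $13,673.70 = COGS $7,654.76 + ending $6,018.94

COGS = $7,654.76; ending inventory = $6,018.94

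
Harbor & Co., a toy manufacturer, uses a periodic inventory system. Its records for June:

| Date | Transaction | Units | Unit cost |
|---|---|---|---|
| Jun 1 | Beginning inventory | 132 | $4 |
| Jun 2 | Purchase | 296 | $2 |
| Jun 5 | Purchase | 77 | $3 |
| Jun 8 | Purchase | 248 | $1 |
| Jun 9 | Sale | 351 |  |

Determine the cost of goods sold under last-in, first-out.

COGS = $531

Jun 9, 351 sold [LIFO — newest first]: 248 @ $1 + 77 @ $3 + 26 @ $2 = $531
Ending inventory: 132 @ $4 + 270 @ $2 = $1,068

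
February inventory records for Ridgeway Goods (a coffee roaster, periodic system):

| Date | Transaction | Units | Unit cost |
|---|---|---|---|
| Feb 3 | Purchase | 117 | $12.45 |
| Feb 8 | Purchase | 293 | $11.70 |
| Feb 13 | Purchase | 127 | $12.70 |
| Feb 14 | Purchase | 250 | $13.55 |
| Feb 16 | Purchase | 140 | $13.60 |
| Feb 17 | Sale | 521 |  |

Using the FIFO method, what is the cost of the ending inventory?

Ending inventory = $5,494.70

Feb 17, 521 sold [FIFO — oldest first]: 117 @ $12.45 + 293 @ $11.70 + 111 @ $12.70 = $6,294.45
Ending inventory: 16 @ $12.70 + 250 @ $13.55 + 140 @ $13.60 = $5,494.70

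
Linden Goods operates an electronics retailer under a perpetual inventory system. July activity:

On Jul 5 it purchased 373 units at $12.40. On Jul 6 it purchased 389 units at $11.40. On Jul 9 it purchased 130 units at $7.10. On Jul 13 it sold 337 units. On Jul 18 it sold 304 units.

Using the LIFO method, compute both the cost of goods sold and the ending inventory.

Jul 13, 337 sold [LIFO — newest first]: 130 @ $7.10 + 207 @ $11.40 = $3,282.80
Jul 18, 304 sold [LIFO — newest first]: 182 @ $11.40 + 122 @ $12.40 = $3,587.60
Total COGS = $3,282.80 + $3,587.60 = $6,870.40
Ending inventory: 251 @ $12.40 = $3,112.40

COGS = $6,870.40; ending inventory = $3,112.40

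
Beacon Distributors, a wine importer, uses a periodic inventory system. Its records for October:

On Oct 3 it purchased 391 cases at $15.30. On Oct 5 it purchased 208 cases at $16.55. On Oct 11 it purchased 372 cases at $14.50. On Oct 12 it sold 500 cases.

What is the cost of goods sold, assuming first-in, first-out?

COGS = $7,786.25

Oct 12, 500 sold [FIFO — oldest first]: 391 @ $15.30 + 109 @ $16.55 = $7,786.25
Ending inventory: 99 @ $16.55 + 372 @ $14.50 = $7,032.45
Check: goods available $14,818.70 = COGS $7,786.25 + ending $7,032.45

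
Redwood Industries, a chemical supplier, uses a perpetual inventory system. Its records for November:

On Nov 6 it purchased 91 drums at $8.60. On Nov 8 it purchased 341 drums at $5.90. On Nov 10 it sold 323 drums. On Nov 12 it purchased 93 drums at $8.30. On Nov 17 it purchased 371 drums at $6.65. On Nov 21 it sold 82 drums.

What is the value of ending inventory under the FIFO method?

Ending inventory = $3,398.35

Nov 10, 323 sold [FIFO — oldest first]: 91 @ $8.60 + 232 @ $5.90 = $2,151.40
Nov 21, 82 sold [FIFO — oldest first]: 82 @ $5.90 = $483.80
Total COGS = $2,151.40 + $483.80 = $2,635.20
Ending inventory: 27 @ $5.90 + 93 @ $8.30 + 371 @ $6.65 = $3,398.35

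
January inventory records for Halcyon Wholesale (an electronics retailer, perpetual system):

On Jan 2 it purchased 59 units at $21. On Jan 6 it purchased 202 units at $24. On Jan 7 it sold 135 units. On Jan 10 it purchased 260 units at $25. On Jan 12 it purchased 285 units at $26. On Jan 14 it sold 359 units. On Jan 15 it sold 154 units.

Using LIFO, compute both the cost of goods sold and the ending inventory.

Jan 7, 135 sold [LIFO — newest first]: 135 @ $24 = $3,240
Jan 14, 359 sold [LIFO — newest first]: 285 @ $26 + 74 @ $25 = $9,260
Jan 15, 154 sold [LIFO — newest first]: 154 @ $25 = $3,850
Total COGS = $3,240 + $9,260 + $3,850 = $16,350
Ending inventory: 59 @ $21 + 67 @ $24 + 32 @ $25 = $3,647

COGS = $16,350; ending inventory = $3,647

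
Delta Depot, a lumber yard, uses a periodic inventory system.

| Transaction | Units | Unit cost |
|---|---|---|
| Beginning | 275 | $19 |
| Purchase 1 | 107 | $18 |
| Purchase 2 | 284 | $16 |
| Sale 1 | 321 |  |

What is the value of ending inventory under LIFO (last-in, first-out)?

Sale 1 (321) [LIFO — newest first]: 284 @ $16 + 37 @ $18 = $5,210
Ending inventory: 275 @ $19 + 70 @ $18 = $6,485
Check: goods available $11,695 = COGS $5,210 + ending $6,485

Ending inventory = $6,485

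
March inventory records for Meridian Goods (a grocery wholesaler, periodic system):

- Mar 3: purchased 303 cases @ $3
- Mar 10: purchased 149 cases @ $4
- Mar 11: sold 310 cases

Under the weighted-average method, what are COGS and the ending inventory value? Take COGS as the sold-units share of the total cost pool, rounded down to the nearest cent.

COGS = $1,032.19; ending inventory = $472.81

Mar 11, sell 310: 310/452 × $1,505.00 → $1,032.19
Ending inventory (cost pool remaining) = $472.81
Check: goods available $1,505.00 = COGS $1,032.19 + ending $472.81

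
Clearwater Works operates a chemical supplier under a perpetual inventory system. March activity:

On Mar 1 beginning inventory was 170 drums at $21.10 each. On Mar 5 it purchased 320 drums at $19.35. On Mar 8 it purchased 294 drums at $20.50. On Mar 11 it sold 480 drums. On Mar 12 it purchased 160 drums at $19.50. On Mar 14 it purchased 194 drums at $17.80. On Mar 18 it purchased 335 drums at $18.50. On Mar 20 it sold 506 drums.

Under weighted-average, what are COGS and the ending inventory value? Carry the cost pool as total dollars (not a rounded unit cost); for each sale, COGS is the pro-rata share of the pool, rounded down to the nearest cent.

After Mar 1: 170 on hand, pool $3,587.00 (≈ $21.1000 each)
After Mar 5: 490 on hand, pool $9,779.00 (≈ $19.9571 each)
After Mar 8: 784 on hand, pool $15,806.00 (≈ $20.1607 each)
Mar 11, sell 480: 480/784 × $15,806.00 → $9,677.14
After Mar 12: 464 on hand, pool $9,248.86 (≈ $19.9329 each)
After Mar 14: 658 on hand, pool $12,702.06 (≈ $19.3040 each)
After Mar 18: 993 on hand, pool $18,899.56 (≈ $19.0328 each)
Mar 20, sell 506: 506/993 × $18,899.56 → $9,630.59
Total COGS = $9,677.14 + $9,630.59 = $19,307.73
Ending inventory (cost pool remaining) = $9,268.97

COGS = $19,307.73; ending inventory = $9,268.97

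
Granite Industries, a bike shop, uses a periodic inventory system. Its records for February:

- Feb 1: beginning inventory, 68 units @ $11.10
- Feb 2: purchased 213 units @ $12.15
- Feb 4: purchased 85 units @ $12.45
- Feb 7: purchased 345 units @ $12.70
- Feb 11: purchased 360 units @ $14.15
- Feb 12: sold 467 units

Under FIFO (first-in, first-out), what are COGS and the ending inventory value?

COGS = $5,683.70; ending inventory = $8,192.80

Feb 12, 467 sold [FIFO — oldest first]: 68 @ $11.10 + 213 @ $12.15 + 85 @ $12.45 + 101 @ $12.70 = $5,683.70
Ending inventory: 244 @ $12.70 + 360 @ $14.15 = $8,192.80
Check: goods available $13,876.50 = COGS $5,683.70 + ending $8,192.80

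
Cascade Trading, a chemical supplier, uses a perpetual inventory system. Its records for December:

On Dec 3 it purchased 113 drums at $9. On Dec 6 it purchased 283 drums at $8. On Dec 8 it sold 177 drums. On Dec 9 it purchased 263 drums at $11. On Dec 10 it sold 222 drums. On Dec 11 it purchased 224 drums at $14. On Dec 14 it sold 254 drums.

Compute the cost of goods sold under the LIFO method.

Dec 8, 177 sold [LIFO — newest first]: 177 @ $8 = $1,416
Dec 10, 222 sold [LIFO — newest first]: 222 @ $11 = $2,442
Dec 14, 254 sold [LIFO — newest first]: 224 @ $14 + 30 @ $11 = $3,466
Total COGS = $1,416 + $2,442 + $3,466 = $7,324
Ending inventory: 113 @ $9 + 106 @ $8 + 11 @ $11 = $1,986

COGS = $7,324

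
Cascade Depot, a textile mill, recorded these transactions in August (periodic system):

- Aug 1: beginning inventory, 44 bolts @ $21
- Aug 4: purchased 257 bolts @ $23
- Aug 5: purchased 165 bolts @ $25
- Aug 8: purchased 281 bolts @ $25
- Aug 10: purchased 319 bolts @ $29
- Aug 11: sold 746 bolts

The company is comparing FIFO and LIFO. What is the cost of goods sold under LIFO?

FIFO COGS: 44 @ $21 + 257 @ $23 + 165 @ $25 + 280 @ $25 = $17,960
LIFO COGS: 319 @ $29 + 281 @ $25 + 146 @ $25 = $19,926

COGS = $19,926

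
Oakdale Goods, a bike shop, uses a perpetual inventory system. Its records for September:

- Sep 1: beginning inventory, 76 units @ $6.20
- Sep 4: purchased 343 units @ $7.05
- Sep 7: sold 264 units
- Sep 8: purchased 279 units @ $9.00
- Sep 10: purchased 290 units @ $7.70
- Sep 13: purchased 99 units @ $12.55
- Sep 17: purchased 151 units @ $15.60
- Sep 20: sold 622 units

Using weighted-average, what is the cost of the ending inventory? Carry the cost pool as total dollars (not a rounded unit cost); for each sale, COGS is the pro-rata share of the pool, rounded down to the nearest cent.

After Sep 1: 76 on hand, pool $471.20 (≈ $6.2000 each)
After Sep 4: 419 on hand, pool $2,889.35 (≈ $6.8958 each)
Sep 7, sell 264: 264/419 × $2,889.35 → $1,820.49
After Sep 8: 434 on hand, pool $3,579.86 (≈ $8.2485 each)
After Sep 10: 724 on hand, pool $5,812.86 (≈ $8.0288 each)
After Sep 13: 823 on hand, pool $7,055.31 (≈ $8.5727 each)
After Sep 17: 974 on hand, pool $9,410.91 (≈ $9.6621 each)
Sep 20, sell 622: 622/974 × $9,410.91 → $6,009.84
Total COGS = $1,820.49 + $6,009.84 = $7,830.33
Ending inventory (cost pool remaining) = $3,401.07

Ending inventory = $3,401.07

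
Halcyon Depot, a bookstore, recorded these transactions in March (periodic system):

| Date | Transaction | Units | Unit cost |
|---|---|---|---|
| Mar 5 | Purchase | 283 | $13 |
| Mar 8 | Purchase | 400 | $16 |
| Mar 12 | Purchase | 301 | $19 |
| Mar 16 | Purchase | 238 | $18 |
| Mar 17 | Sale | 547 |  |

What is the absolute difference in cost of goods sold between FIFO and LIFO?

$2,228

FIFO COGS: 283 @ $13 + 264 @ $16 = $7,903
LIFO COGS: 238 @ $18 + 301 @ $19 + 8 @ $16 = $10,131
Difference = |$7,903 − $10,131| = $2,228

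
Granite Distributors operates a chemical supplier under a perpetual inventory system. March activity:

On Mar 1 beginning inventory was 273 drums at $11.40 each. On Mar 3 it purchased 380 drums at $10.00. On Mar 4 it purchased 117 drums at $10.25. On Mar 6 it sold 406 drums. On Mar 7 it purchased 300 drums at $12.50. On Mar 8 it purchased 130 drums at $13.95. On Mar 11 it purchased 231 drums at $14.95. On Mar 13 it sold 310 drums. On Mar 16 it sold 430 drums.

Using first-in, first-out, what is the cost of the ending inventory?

Ending inventory = $4,206.75

Mar 6, 406 sold [FIFO — oldest first]: 273 @ $11.40 + 133 @ $10.00 = $4,442.20
Mar 13, 310 sold [FIFO — oldest first]: 247 @ $10.00 + 63 @ $10.25 = $3,115.75
Mar 16, 430 sold [FIFO — oldest first]: 54 @ $10.25 + 300 @ $12.50 + 76 @ $13.95 = $5,363.70
Total COGS = $4,442.20 + $3,115.75 + $5,363.70 = $12,921.65
Ending inventory: 54 @ $13.95 + 231 @ $14.95 = $4,206.75
Check: goods available $17,128.40 = COGS $12,921.65 + ending $4,206.75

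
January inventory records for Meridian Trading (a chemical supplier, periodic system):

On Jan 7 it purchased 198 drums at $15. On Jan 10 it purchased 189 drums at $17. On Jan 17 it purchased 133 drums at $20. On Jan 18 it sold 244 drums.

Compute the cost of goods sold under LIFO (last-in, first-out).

Jan 18, 244 sold [LIFO — newest first]: 133 @ $20 + 111 @ $17 = $4,547
Ending inventory: 198 @ $15 + 78 @ $17 = $4,296

COGS = $4,547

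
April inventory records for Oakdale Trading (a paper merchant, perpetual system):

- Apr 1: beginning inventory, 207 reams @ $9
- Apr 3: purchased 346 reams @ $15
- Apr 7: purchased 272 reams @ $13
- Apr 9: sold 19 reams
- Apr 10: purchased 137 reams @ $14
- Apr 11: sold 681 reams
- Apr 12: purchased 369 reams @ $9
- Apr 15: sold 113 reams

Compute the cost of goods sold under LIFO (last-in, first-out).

Apr 9, 19 sold [LIFO — newest first]: 19 @ $13 = $247
Apr 11, 681 sold [LIFO — newest first]: 137 @ $14 + 253 @ $13 + 291 @ $15 = $9,572
Apr 15, 113 sold [LIFO — newest first]: 113 @ $9 = $1,017
Total COGS = $247 + $9,572 + $1,017 = $10,836
Ending inventory: 207 @ $9 + 55 @ $15 + 256 @ $9 = $4,992
Check: goods available $15,828 = COGS $10,836 + ending $4,992

COGS = $10,836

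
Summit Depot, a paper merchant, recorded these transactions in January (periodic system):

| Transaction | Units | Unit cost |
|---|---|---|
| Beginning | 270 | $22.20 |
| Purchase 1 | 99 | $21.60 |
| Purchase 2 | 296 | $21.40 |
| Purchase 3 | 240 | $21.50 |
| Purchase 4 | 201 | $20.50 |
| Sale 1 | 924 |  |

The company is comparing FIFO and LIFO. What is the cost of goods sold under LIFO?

COGS = $19,706.90

FIFO COGS: 270 @ $22.20 + 99 @ $21.60 + 296 @ $21.40 + 240 @ $21.50 + 19 @ $20.50 = $20,016.30
LIFO COGS: 201 @ $20.50 + 240 @ $21.50 + 296 @ $21.40 + 99 @ $21.60 + 88 @ $22.20 = $19,706.90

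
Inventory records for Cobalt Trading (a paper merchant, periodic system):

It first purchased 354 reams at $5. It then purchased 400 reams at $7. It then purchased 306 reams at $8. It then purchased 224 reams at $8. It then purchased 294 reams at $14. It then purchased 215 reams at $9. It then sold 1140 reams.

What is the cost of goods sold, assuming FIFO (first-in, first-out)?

Sale 1 (1140) [FIFO — oldest first]: 354 @ $5 + 400 @ $7 + 306 @ $8 + 80 @ $8 = $7,658
Ending inventory: 144 @ $8 + 294 @ $14 + 215 @ $9 = $7,203
Check: goods available $14,861 = COGS $7,658 + ending $7,203

COGS = $7,658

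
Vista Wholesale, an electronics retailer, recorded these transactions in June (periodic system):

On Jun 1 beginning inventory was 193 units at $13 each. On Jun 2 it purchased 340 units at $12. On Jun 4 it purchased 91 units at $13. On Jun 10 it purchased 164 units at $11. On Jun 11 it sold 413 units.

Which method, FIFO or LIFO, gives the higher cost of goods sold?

FIFO COGS: 193 @ $13 + 220 @ $12 = $5,149
LIFO COGS: 164 @ $11 + 91 @ $13 + 158 @ $12 = $4,883

FIFO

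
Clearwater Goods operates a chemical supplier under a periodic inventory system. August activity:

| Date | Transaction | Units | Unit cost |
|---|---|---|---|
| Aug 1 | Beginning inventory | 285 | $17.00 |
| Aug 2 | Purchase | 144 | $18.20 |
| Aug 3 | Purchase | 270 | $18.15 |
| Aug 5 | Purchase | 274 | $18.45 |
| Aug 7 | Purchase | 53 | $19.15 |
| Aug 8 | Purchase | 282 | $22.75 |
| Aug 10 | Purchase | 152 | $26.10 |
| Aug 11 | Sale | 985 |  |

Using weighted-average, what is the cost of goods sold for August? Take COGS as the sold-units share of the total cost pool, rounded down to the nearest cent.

Aug 11, sell 985: 985/1460 × $28,819.25 → $19,443.12
Ending inventory (cost pool remaining) = $9,376.13
Check: goods available $28,819.25 = COGS $19,443.12 + ending $9,376.13

COGS = $19,443.12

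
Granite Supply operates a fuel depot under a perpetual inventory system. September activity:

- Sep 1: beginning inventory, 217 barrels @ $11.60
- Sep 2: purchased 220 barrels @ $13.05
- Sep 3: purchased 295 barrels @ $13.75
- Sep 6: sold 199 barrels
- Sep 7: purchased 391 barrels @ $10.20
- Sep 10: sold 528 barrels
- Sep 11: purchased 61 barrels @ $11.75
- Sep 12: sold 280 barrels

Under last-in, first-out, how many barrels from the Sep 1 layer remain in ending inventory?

177

Sep 6, 199 sold [LIFO — newest first]: 199 @ $13.75 = $2,736.25
Sep 10, 528 sold [LIFO — newest first]: 391 @ $10.20 + 96 @ $13.75 + 41 @ $13.05 = $5,843.25
Sep 12, 280 sold [LIFO — newest first]: 61 @ $11.75 + 179 @ $13.05 + 40 @ $11.60 = $3,516.70
Total COGS = $2,736.25 + $5,843.25 + $3,516.70 = $12,096.20
Ending inventory: 177 @ $11.60 = $2,053.20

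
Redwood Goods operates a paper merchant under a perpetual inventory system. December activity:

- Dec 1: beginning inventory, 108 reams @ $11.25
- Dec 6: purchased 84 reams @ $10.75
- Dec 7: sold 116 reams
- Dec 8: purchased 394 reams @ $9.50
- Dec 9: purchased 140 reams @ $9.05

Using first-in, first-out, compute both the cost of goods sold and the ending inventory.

Dec 7, 116 sold [FIFO — oldest first]: 108 @ $11.25 + 8 @ $10.75 = $1,301.00
Ending inventory: 76 @ $10.75 + 394 @ $9.50 + 140 @ $9.05 = $5,827.00
Check: goods available $7,128.00 = COGS $1,301.00 + ending $5,827.00

COGS = $1,301.00; ending inventory = $5,827.00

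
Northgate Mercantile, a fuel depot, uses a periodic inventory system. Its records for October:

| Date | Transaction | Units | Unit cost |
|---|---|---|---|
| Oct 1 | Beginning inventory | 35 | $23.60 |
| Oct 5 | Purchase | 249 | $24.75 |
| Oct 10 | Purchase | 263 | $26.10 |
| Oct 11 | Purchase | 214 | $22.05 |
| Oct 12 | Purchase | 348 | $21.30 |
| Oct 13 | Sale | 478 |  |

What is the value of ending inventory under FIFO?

Ending inventory = $13,932.00

Oct 13, 478 sold [FIFO — oldest first]: 35 @ $23.60 + 249 @ $24.75 + 194 @ $26.10 = $12,052.15
Ending inventory: 69 @ $26.10 + 214 @ $22.05 + 348 @ $21.30 = $13,932.00
Check: goods available $25,984.15 = COGS $12,052.15 + ending $13,932.00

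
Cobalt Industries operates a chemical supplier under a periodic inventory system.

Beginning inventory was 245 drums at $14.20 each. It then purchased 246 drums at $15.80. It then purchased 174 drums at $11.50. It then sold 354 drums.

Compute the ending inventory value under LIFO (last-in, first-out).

Ending inventory = $4,521.80

Sale 1 (354) [LIFO — newest first]: 174 @ $11.50 + 180 @ $15.80 = $4,845.00
Ending inventory: 245 @ $14.20 + 66 @ $15.80 = $4,521.80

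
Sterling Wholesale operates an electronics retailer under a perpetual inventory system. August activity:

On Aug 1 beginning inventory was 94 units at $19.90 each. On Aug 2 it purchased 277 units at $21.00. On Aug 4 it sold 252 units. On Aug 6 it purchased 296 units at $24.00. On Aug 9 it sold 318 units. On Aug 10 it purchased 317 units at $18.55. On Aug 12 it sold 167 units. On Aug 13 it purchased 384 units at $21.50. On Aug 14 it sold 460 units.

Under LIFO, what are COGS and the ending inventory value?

COGS = $25,621.65; ending inventory = $3,306.30

Aug 4, 252 sold [LIFO — newest first]: 252 @ $21.00 = $5,292.00
Aug 9, 318 sold [LIFO — newest first]: 296 @ $24.00 + 22 @ $21.00 = $7,566.00
Aug 12, 167 sold [LIFO — newest first]: 167 @ $18.55 = $3,097.85
Aug 14, 460 sold [LIFO — newest first]: 384 @ $21.50 + 76 @ $18.55 = $9,665.80
Total COGS = $5,292.00 + $7,566.00 + $3,097.85 + $9,665.80 = $25,621.65
Ending inventory: 94 @ $19.90 + 3 @ $21.00 + 74 @ $18.55 = $3,306.30
Check: goods available $28,927.95 = COGS $25,621.65 + ending $3,306.30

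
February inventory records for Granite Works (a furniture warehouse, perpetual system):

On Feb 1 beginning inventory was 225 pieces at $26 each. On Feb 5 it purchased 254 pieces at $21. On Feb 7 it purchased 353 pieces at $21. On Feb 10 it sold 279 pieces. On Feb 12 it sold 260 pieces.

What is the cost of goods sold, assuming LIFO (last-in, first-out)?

COGS = $11,319

Feb 10, 279 sold [LIFO — newest first]: 279 @ $21 = $5,859
Feb 12, 260 sold [LIFO — newest first]: 74 @ $21 + 186 @ $21 = $5,460
Total COGS = $5,859 + $5,460 = $11,319
Ending inventory: 225 @ $26 + 68 @ $21 = $7,278
Check: goods available $18,597 = COGS $11,319 + ending $7,278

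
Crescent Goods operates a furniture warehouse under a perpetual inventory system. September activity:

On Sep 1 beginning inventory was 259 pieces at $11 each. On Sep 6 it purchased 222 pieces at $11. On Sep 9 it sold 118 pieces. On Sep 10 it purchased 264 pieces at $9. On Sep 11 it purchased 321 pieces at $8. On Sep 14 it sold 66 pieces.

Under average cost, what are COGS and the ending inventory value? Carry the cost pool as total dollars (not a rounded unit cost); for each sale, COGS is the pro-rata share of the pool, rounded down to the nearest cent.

After Sep 1: 259 on hand, pool $2,849.00 (≈ $11.0000 each)
After Sep 6: 481 on hand, pool $5,291.00 (≈ $11.0000 each)
Sep 9, sell 118: 118/481 × $5,291.00 → $1,298.00
After Sep 10: 627 on hand, pool $6,369.00 (≈ $10.1579 each)
After Sep 11: 948 on hand, pool $8,937.00 (≈ $9.4272 each)
Sep 14, sell 66: 66/948 × $8,937.00 → $622.19
Total COGS = $1,298.00 + $622.19 = $1,920.19
Ending inventory (cost pool remaining) = $8,314.81

COGS = $1,920.19; ending inventory = $8,314.81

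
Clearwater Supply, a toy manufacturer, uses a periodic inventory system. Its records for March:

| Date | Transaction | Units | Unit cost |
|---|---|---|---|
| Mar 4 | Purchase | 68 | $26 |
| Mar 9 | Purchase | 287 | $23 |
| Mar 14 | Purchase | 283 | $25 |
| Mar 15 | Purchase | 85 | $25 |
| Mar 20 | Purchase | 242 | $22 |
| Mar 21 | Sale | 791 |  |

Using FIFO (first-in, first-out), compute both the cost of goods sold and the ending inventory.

COGS = $19,065; ending inventory = $3,828

Mar 21, 791 sold [FIFO — oldest first]: 68 @ $26 + 287 @ $23 + 283 @ $25 + 85 @ $25 + 68 @ $22 = $19,065
Ending inventory: 174 @ $22 = $3,828
Check: goods available $22,893 = COGS $19,065 + ending $3,828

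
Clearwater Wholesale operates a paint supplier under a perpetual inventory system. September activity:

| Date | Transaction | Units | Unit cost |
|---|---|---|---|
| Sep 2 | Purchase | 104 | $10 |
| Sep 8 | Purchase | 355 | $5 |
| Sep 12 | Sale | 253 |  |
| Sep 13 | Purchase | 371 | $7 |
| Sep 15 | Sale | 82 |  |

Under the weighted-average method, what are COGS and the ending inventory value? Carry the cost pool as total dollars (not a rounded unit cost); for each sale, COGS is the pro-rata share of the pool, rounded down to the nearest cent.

COGS = $2,100.23; ending inventory = $3,311.77

After Sep 2: 104 on hand, pool $1,040.00 (≈ $10.0000 each)
After Sep 8: 459 on hand, pool $2,815.00 (≈ $6.1329 each)
Sep 12, sell 253: 253/459 × $2,815.00 → $1,551.62
After Sep 13: 577 on hand, pool $3,860.38 (≈ $6.6904 each)
Sep 15, sell 82: 82/577 × $3,860.38 → $548.61
Total COGS = $1,551.62 + $548.61 = $2,100.23
Ending inventory (cost pool remaining) = $3,311.77
Check: goods available $5,412.00 = COGS $2,100.23 + ending $3,311.77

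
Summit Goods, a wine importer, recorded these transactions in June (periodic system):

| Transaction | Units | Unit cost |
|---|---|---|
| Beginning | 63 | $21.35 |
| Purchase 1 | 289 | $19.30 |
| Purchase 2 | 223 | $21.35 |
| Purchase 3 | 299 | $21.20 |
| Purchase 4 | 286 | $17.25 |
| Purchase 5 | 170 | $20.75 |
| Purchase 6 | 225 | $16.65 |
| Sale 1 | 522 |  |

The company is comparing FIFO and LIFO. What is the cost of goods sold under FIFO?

COGS = $10,552.25

FIFO COGS: 63 @ $21.35 + 289 @ $19.30 + 170 @ $21.35 = $10,552.25
LIFO COGS: 225 @ $16.65 + 170 @ $20.75 + 127 @ $17.25 = $9,464.50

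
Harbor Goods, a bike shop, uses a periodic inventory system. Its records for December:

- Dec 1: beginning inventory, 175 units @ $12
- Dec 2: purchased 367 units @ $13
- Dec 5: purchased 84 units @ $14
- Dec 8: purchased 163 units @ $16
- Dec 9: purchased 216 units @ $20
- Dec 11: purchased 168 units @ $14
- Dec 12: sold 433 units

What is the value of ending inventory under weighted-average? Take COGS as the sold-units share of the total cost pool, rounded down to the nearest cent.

Ending inventory = $10,930.93

Dec 12, sell 433: 433/1173 × $17,327.00 → $6,396.07
Ending inventory (cost pool remaining) = $10,930.93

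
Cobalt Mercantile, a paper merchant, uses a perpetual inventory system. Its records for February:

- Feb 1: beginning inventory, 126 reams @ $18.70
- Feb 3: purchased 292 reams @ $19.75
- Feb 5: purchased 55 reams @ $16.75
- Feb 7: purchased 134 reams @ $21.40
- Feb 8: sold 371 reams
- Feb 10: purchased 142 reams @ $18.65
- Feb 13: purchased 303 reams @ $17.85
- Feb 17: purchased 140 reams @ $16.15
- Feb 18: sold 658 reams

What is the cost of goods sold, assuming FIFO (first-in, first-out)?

COGS = $19,558.35

Feb 8, 371 sold [FIFO — oldest first]: 126 @ $18.70 + 245 @ $19.75 = $7,194.95
Feb 18, 658 sold [FIFO — oldest first]: 47 @ $19.75 + 55 @ $16.75 + 134 @ $21.40 + 142 @ $18.65 + 280 @ $17.85 = $12,363.40
Total COGS = $7,194.95 + $12,363.40 = $19,558.35
Ending inventory: 23 @ $17.85 + 140 @ $16.15 = $2,671.55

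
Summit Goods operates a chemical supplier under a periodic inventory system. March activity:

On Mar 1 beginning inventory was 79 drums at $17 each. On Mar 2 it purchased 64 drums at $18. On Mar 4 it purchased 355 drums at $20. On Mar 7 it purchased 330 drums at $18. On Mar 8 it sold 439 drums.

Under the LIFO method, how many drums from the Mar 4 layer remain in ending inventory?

Mar 8, 439 sold [LIFO — newest first]: 330 @ $18 + 109 @ $20 = $8,120
Ending inventory: 79 @ $17 + 64 @ $18 + 246 @ $20 = $7,415

246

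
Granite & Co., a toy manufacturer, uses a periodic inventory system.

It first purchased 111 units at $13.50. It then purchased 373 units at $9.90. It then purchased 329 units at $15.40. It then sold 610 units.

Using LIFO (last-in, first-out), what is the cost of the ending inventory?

Ending inventory = $2,409.30

Sale 1 (610) [LIFO — newest first]: 329 @ $15.40 + 281 @ $9.90 = $7,848.50
Ending inventory: 111 @ $13.50 + 92 @ $9.90 = $2,409.30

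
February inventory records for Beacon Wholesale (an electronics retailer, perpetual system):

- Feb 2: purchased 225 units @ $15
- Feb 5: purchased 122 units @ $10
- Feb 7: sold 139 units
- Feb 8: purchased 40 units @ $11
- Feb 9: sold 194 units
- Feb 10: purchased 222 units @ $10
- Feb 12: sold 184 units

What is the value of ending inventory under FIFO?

Feb 7, 139 sold [FIFO — oldest first]: 139 @ $15 = $2,085
Feb 9, 194 sold [FIFO — oldest first]: 86 @ $15 + 108 @ $10 = $2,370
Feb 12, 184 sold [FIFO — oldest first]: 14 @ $10 + 40 @ $11 + 130 @ $10 = $1,880
Total COGS = $2,085 + $2,370 + $1,880 = $6,335
Ending inventory: 92 @ $10 = $920

Ending inventory = $920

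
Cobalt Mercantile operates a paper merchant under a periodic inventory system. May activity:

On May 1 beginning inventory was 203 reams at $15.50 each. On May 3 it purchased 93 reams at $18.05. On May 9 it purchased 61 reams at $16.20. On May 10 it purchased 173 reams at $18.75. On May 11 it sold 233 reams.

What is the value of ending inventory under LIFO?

Ending inventory = $4,841.35

May 11, 233 sold [LIFO — newest first]: 173 @ $18.75 + 60 @ $16.20 = $4,215.75
Ending inventory: 203 @ $15.50 + 93 @ $18.05 + 1 @ $16.20 = $4,841.35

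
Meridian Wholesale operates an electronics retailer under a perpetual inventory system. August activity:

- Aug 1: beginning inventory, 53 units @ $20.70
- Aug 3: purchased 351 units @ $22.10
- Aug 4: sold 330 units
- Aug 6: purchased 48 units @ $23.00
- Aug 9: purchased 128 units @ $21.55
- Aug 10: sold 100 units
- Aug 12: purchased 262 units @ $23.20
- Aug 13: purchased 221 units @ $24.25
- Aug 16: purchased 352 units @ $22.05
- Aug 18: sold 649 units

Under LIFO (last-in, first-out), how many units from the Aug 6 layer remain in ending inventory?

48

Aug 4, 330 sold [LIFO — newest first]: 330 @ $22.10 = $7,293.00
Aug 10, 100 sold [LIFO — newest first]: 100 @ $21.55 = $2,155.00
Aug 18, 649 sold [LIFO — newest first]: 352 @ $22.05 + 221 @ $24.25 + 76 @ $23.20 = $14,884.05
Total COGS = $7,293.00 + $2,155.00 + $14,884.05 = $24,332.05
Ending inventory: 53 @ $20.70 + 21 @ $22.10 + 48 @ $23.00 + 28 @ $21.55 + 186 @ $23.20 = $7,583.80
Check: goods available $31,915.85 = COGS $24,332.05 + ending $7,583.80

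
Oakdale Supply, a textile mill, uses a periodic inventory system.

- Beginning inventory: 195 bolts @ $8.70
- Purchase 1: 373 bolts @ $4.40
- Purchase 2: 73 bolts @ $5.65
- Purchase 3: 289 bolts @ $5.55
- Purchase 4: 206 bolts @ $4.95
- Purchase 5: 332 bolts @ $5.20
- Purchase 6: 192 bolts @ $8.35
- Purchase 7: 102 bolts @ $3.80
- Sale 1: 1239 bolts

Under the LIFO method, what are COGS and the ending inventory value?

COGS = $6,951.30; ending inventory = $3,139.70

Sale 1 (1239) [LIFO — newest first]: 102 @ $3.80 + 192 @ $8.35 + 332 @ $5.20 + 206 @ $4.95 + 289 @ $5.55 + 73 @ $5.65 + 45 @ $4.40 = $6,951.30
Ending inventory: 195 @ $8.70 + 328 @ $4.40 = $3,139.70
Check: goods available $10,091.00 = COGS $6,951.30 + ending $3,139.70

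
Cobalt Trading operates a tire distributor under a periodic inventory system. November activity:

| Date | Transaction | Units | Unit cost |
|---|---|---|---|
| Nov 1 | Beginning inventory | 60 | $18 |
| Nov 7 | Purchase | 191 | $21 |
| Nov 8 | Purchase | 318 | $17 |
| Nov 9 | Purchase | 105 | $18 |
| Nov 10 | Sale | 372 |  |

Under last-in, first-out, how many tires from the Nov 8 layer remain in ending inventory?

51

Nov 10, 372 sold [LIFO — newest first]: 105 @ $18 + 267 @ $17 = $6,429
Ending inventory: 60 @ $18 + 191 @ $21 + 51 @ $17 = $5,958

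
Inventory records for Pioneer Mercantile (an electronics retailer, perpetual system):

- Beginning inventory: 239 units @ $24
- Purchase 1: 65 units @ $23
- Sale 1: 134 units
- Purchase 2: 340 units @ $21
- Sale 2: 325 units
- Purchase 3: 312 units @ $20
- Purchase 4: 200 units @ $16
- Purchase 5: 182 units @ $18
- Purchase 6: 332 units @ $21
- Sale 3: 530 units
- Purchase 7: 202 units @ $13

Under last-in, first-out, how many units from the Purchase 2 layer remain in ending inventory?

15

Sale 1 (134) [LIFO — newest first]: 65 @ $23 + 69 @ $24 = $3,151
Sale 2 (325) [LIFO — newest first]: 325 @ $21 = $6,825
Sale 3 (530) [LIFO — newest first]: 332 @ $21 + 182 @ $18 + 16 @ $16 = $10,504
Total COGS = $3,151 + $6,825 + $10,504 = $20,480
Ending inventory: 170 @ $24 + 15 @ $21 + 312 @ $20 + 184 @ $16 + 202 @ $13 = $16,205
Check: goods available $36,685 = COGS $20,480 + ending $16,205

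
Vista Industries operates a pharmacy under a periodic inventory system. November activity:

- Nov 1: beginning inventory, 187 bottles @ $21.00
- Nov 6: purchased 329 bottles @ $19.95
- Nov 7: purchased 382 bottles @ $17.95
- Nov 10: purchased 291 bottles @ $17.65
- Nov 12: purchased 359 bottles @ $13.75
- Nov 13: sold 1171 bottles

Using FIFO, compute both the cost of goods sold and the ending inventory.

COGS = $22,165.90; ending inventory = $5,253.95

Nov 13, 1171 sold [FIFO — oldest first]: 187 @ $21.00 + 329 @ $19.95 + 382 @ $17.95 + 273 @ $17.65 = $22,165.90
Ending inventory: 18 @ $17.65 + 359 @ $13.75 = $5,253.95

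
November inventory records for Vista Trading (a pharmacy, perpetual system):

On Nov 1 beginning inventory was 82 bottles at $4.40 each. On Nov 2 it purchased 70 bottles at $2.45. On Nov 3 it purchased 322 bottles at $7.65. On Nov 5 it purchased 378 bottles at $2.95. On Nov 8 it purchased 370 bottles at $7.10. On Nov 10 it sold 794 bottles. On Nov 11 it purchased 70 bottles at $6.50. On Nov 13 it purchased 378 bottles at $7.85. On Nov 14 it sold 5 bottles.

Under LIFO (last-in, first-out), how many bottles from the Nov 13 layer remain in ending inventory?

373

Nov 10, 794 sold [LIFO — newest first]: 370 @ $7.10 + 378 @ $2.95 + 46 @ $7.65 = $4,094.00
Nov 14, 5 sold [LIFO — newest first]: 5 @ $7.85 = $39.25
Total COGS = $4,094.00 + $39.25 = $4,133.25
Ending inventory: 82 @ $4.40 + 70 @ $2.45 + 276 @ $7.65 + 70 @ $6.50 + 373 @ $7.85 = $6,026.75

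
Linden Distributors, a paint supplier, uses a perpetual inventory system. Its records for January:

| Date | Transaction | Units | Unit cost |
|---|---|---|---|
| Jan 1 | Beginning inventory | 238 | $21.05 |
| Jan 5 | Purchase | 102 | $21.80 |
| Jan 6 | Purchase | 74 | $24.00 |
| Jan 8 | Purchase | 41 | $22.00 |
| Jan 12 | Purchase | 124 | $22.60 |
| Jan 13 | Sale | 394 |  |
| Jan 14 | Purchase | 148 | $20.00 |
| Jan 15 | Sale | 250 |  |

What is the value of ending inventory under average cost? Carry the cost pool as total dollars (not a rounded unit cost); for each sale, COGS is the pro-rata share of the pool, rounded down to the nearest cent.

Ending inventory = $1,750.31

After Jan 1: 238 on hand, pool $5,009.90 (≈ $21.0500 each)
After Jan 5: 340 on hand, pool $7,233.50 (≈ $21.2750 each)
After Jan 6: 414 on hand, pool $9,009.50 (≈ $21.7621 each)
After Jan 8: 455 on hand, pool $9,911.50 (≈ $21.7835 each)
After Jan 12: 579 on hand, pool $12,713.90 (≈ $21.9584 each)
Jan 13, sell 394: 394/579 × $12,713.90 → $8,651.60
After Jan 14: 333 on hand, pool $7,022.30 (≈ $21.0880 each)
Jan 15, sell 250: 250/333 × $7,022.30 → $5,271.99
Total COGS = $8,651.60 + $5,271.99 = $13,923.59
Ending inventory (cost pool remaining) = $1,750.31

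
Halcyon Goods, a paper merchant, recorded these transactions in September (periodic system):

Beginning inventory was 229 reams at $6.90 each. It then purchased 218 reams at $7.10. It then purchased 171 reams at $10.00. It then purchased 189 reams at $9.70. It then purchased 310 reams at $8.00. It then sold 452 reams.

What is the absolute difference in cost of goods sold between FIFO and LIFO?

$679.50

FIFO COGS: 229 @ $6.90 + 218 @ $7.10 + 5 @ $10.00 = $3,177.90
LIFO COGS: 310 @ $8.00 + 142 @ $9.70 = $3,857.40
Difference = |$3,177.90 − $3,857.40| = $679.50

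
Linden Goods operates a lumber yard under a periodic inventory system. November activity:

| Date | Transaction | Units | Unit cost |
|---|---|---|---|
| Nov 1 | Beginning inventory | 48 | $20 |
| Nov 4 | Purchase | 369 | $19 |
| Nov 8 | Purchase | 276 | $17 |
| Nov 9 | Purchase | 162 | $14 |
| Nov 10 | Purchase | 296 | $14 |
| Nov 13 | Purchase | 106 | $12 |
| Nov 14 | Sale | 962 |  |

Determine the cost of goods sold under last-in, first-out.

Nov 14, 962 sold [LIFO — newest first]: 106 @ $12 + 296 @ $14 + 162 @ $14 + 276 @ $17 + 122 @ $19 = $14,694
Ending inventory: 48 @ $20 + 247 @ $19 = $5,653

COGS = $14,694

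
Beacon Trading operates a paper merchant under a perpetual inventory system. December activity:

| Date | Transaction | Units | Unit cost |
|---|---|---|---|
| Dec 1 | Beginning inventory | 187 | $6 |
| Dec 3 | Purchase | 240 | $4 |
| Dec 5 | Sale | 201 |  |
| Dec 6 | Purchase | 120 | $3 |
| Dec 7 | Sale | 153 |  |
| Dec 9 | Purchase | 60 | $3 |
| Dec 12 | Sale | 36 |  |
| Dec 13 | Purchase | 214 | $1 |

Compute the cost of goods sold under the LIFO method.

Dec 5, 201 sold [LIFO — newest first]: 201 @ $4 = $804
Dec 7, 153 sold [LIFO — newest first]: 120 @ $3 + 33 @ $4 = $492
Dec 12, 36 sold [LIFO — newest first]: 36 @ $3 = $108
Total COGS = $804 + $492 + $108 = $1,404
Ending inventory: 187 @ $6 + 6 @ $4 + 24 @ $3 + 214 @ $1 = $1,432
Check: goods available $2,836 = COGS $1,404 + ending $1,432

COGS = $1,404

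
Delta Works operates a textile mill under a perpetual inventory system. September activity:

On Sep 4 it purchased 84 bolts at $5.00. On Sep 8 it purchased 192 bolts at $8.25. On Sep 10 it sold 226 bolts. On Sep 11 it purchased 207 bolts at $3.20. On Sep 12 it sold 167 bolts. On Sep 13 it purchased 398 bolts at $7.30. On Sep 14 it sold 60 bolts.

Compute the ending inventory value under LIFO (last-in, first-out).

Ending inventory = $2,845.40

Sep 10, 226 sold [LIFO — newest first]: 192 @ $8.25 + 34 @ $5.00 = $1,754.00
Sep 12, 167 sold [LIFO — newest first]: 167 @ $3.20 = $534.40
Sep 14, 60 sold [LIFO — newest first]: 60 @ $7.30 = $438.00
Total COGS = $1,754.00 + $534.40 + $438.00 = $2,726.40
Ending inventory: 50 @ $5.00 + 40 @ $3.20 + 338 @ $7.30 = $2,845.40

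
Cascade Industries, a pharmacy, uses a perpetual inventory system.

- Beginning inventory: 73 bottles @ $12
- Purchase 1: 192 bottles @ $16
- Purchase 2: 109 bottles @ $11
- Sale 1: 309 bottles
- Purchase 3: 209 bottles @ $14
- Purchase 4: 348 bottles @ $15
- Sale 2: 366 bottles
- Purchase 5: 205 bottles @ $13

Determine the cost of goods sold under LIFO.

Sale 1 (309) [LIFO — newest first]: 109 @ $11 + 192 @ $16 + 8 @ $12 = $4,367
Sale 2 (366) [LIFO — newest first]: 348 @ $15 + 18 @ $14 = $5,472
Total COGS = $4,367 + $5,472 = $9,839
Ending inventory: 65 @ $12 + 191 @ $14 + 205 @ $13 = $6,119

COGS = $9,839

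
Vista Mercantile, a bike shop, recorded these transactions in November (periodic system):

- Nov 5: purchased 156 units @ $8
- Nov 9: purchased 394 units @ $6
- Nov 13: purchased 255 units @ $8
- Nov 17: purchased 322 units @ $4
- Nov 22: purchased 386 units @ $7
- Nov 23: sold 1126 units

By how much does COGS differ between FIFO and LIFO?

$72

FIFO COGS: 156 @ $8 + 394 @ $6 + 255 @ $8 + 321 @ $4 = $6,936
LIFO COGS: 386 @ $7 + 322 @ $4 + 255 @ $8 + 163 @ $6 = $7,008
Difference = |$6,936 − $7,008| = $72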